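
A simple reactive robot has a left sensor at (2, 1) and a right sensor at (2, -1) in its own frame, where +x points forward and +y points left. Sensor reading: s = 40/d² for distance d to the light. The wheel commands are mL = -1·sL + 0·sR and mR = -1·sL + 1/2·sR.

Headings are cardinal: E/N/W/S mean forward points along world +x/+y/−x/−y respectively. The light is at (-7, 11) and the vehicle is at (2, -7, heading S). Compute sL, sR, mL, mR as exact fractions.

left sensor world pos  = (3, -9); dL² = 500
right sensor world pos = (1, -9); dR² = 464
sL = 40/500 = 2/25
sR = 40/464 = 5/58
mL = -1·sL + 0·sR = -2/25
mR = -1·sL + 1/2·sR = -107/2900

2/25 5/58 -2/25 -107/2900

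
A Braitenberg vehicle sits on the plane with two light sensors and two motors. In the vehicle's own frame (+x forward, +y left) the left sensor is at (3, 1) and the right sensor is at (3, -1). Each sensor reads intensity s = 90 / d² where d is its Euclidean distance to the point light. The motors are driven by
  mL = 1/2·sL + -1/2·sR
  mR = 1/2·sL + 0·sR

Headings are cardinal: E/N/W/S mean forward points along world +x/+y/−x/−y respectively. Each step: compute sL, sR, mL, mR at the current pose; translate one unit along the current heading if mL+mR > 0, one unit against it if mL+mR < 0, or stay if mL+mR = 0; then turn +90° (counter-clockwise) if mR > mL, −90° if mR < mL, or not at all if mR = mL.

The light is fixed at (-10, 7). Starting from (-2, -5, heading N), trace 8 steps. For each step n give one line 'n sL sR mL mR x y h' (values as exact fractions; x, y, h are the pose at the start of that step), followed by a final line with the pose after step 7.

0 9/13 5/9 8/117 9/26 -2 -5 N
1 90/169 18/25 -396/4225 45/169 -2 -4 W
2 9/26 45/116 -63/3016 9/52 -3 -4 S
3 90/221 90/269 2160/59449 45/221 -3 -5 E
4 9/13 5/9 8/117 9/26 -2 -5 N
5 90/169 18/25 -396/4225 45/169 -2 -4 W
6 9/26 45/116 -63/3016 9/52 -3 -4 S
7 90/221 90/269 2160/59449 45/221 -3 -5 E
final -2 -5 N

n=0: pose=(-2,-5,N); sL=9/13, sR=5/9; mL=8/117, mR=9/26; mL+mR=97/234 → advance +1; mR−mL=5/18 → turn +1·90°
n=1: pose=(-2,-4,W); sL=90/169, sR=18/25; mL=-396/4225, mR=45/169; mL+mR=729/4225 → advance +1; mR−mL=9/25 → turn +1·90°
n=2: pose=(-3,-4,S); sL=9/26, sR=45/116; mL=-63/3016, mR=9/52; mL+mR=459/3016 → advance +1; mR−mL=45/232 → turn +1·90°
n=3: pose=(-3,-5,E); sL=90/221, sR=90/269; mL=2160/59449, mR=45/221; mL+mR=14265/59449 → advance +1; mR−mL=45/269 → turn +1·90°
n=4: pose=(-2,-5,N); sL=9/13, sR=5/9; mL=8/117, mR=9/26; mL+mR=97/234 → advance +1; mR−mL=5/18 → turn +1·90°
n=5: pose=(-2,-4,W); sL=90/169, sR=18/25; mL=-396/4225, mR=45/169; mL+mR=729/4225 → advance +1; mR−mL=9/25 → turn +1·90°
n=6: pose=(-3,-4,S); sL=9/26, sR=45/116; mL=-63/3016, mR=9/52; mL+mR=459/3016 → advance +1; mR−mL=45/232 → turn +1·90°
n=7: pose=(-3,-5,E); sL=90/221, sR=90/269; mL=2160/59449, mR=45/221; mL+mR=14265/59449 → advance +1; mR−mL=45/269 → turn +1·90°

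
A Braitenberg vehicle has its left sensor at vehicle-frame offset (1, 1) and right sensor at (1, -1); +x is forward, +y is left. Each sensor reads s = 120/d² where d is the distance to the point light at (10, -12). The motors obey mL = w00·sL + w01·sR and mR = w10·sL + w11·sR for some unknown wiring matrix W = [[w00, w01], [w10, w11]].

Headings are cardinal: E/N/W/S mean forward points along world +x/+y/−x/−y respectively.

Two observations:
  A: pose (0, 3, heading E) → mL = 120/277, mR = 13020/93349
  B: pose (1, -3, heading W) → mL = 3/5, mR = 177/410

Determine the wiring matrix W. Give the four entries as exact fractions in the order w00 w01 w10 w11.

obs A: pose=(0,3,E) → sL=120/337, sR=120/277, mL=120/277, mR=13020/93349
obs B: pose=(1,-3,W) → sL=30/41, sR=3/5, mL=3/5, mR=177/410
sensor matrix S = [[120/337, 120/277], [30/41, 3/5]]; det S = -395496/3827309
solve [mL_A; mL_B] = S·[w00; w01] and [mR_A; mR_B] = S·[w10; w11]:
  w00 = 0, w01 = 1, w10 = 1, w11 = -1/2

0 1 1 -1/2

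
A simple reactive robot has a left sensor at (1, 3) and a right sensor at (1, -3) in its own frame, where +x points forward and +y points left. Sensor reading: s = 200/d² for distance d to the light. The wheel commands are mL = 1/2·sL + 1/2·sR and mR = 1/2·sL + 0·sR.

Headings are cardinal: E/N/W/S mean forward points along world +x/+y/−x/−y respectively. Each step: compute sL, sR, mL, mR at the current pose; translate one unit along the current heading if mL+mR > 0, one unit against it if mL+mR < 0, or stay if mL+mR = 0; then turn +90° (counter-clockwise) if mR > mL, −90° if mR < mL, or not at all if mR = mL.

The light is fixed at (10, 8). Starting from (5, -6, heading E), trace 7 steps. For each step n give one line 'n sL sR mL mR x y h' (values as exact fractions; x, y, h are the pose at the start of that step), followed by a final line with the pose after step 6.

n=0: pose=(5,-6,E); sL=200/137, sR=40/61; mL=8840/8357, mR=100/137; mL+mR=14940/8357 → advance +1; mR−mL=-20/61 → turn -1·90°
n=1: pose=(6,-6,S); sL=100/113, sR=100/137; mL=12500/15481, mR=50/113; mL+mR=19350/15481 → advance +1; mR−mL=-50/137 → turn -1·90°
n=2: pose=(6,-7,W); sL=200/349, sR=200/169; mL=51800/58981, mR=100/349; mL+mR=68700/58981 → advance +1; mR−mL=-100/169 → turn -1·90°
n=3: pose=(5,-7,N); sL=10/13, sR=1; mL=23/26, mR=5/13; mL+mR=33/26 → advance +1; mR−mL=-1/2 → turn -1·90°
n=4: pose=(5,-6,E); sL=200/137, sR=40/61; mL=8840/8357, mR=100/137; mL+mR=14940/8357 → advance +1; mR−mL=-20/61 → turn -1·90°
n=5: pose=(6,-6,S); sL=100/113, sR=100/137; mL=12500/15481, mR=50/113; mL+mR=19350/15481 → advance +1; mR−mL=-50/137 → turn -1·90°
n=6: pose=(6,-7,W); sL=200/349, sR=200/169; mL=51800/58981, mR=100/349; mL+mR=68700/58981 → advance +1; mR−mL=-100/169 → turn -1·90°

0 200/137 40/61 8840/8357 100/137 5 -6 E
1 100/113 100/137 12500/15481 50/113 6 -6 S
2 200/349 200/169 51800/58981 100/349 6 -7 W
3 10/13 1 23/26 5/13 5 -7 N
4 200/137 40/61 8840/8357 100/137 5 -6 E
5 100/113 100/137 12500/15481 50/113 6 -6 S
6 200/349 200/169 51800/58981 100/349 6 -7 W
final 5 -7 N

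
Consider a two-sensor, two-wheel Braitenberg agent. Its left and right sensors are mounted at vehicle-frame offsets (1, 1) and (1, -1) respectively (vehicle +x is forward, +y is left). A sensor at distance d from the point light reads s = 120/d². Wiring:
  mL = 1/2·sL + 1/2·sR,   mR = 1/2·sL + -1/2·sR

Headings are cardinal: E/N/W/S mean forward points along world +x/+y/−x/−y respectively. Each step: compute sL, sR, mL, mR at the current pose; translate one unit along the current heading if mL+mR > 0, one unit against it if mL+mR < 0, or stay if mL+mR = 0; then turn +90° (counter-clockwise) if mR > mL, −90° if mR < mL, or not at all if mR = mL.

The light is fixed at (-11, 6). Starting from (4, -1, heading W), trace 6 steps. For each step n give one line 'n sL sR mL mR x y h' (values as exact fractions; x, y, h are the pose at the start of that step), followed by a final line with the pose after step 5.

n=0: pose=(4,-1,W); sL=6/13, sR=15/29; mL=369/754, mR=-21/754; mL+mR=6/13 → advance +1; mR−mL=-15/29 → turn -1·90°
n=1: pose=(3,-1,N); sL=24/41, sR=40/87; mL=1864/3567, mR=224/3567; mL+mR=24/41 → advance +1; mR−mL=-40/87 → turn -1·90°
n=2: pose=(3,0,E); sL=12/25, sR=60/137; mL=1572/3425, mR=72/3425; mL+mR=12/25 → advance +1; mR−mL=-60/137 → turn -1·90°
n=3: pose=(4,0,S); sL=24/61, sR=24/49; mL=1320/2989, mR=-144/2989; mL+mR=24/61 → advance +1; mR−mL=-24/49 → turn -1·90°
n=4: pose=(4,-1,W); sL=6/13, sR=15/29; mL=369/754, mR=-21/754; mL+mR=6/13 → advance +1; mR−mL=-15/29 → turn -1·90°
n=5: pose=(3,-1,N); sL=24/41, sR=40/87; mL=1864/3567, mR=224/3567; mL+mR=24/41 → advance +1; mR−mL=-40/87 → turn -1·90°

0 6/13 15/29 369/754 -21/754 4 -1 W
1 24/41 40/87 1864/3567 224/3567 3 -1 N
2 12/25 60/137 1572/3425 72/3425 3 0 E
3 24/61 24/49 1320/2989 -144/2989 4 0 S
4 6/13 15/29 369/754 -21/754 4 -1 W
5 24/41 40/87 1864/3567 224/3567 3 -1 N
final 3 0 E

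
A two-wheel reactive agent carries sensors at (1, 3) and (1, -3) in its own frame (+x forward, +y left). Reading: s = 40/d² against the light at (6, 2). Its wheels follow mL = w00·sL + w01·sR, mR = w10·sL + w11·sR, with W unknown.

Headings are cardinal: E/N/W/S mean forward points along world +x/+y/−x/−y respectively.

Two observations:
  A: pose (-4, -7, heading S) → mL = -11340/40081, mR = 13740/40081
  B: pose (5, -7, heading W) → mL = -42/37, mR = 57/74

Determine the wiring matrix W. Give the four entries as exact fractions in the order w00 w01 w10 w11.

obs A: pose=(-4,-7,S) → sL=40/149, sR=40/269, mL=-11340/40081, mR=13740/40081
obs B: pose=(5,-7,W) → sL=10/37, sR=1, mL=-42/37, mR=57/74
sensor matrix S = [[40/149, 40/269], [10/37, 1]]; det S = 338520/1482997
solve [mL_A; mL_B] = S·[w00; w01] and [mR_A; mR_B] = S·[w10; w11]:
  w00 = -1/2, w01 = -1, w10 = 1, w11 = 1/2

-1/2 -1 1 1/2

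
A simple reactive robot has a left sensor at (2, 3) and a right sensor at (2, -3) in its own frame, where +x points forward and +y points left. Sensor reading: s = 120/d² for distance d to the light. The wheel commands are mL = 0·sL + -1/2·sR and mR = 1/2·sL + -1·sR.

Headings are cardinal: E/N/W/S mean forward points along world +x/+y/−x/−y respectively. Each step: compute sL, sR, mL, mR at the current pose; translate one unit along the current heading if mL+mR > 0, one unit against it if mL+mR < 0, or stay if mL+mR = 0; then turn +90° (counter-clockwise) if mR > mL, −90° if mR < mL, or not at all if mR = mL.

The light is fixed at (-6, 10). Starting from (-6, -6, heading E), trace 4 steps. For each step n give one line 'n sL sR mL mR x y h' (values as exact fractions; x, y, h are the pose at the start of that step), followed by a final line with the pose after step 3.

n=0: pose=(-6,-6,E); sL=120/173, sR=24/73; mL=-12/73, mR=228/12629; mL+mR=-1848/12629 → advance -1; mR−mL=2304/12629 → turn +1·90°
n=1: pose=(-7,-6,N); sL=30/53, sR=3/5; mL=-3/10, mR=-84/265; mL+mR=-327/530 → advance -1; mR−mL=-9/530 → turn -1·90°
n=2: pose=(-7,-7,E); sL=120/197, sR=120/401; mL=-60/401, mR=420/78997; mL+mR=-11400/78997 → advance -1; mR−mL=12240/78997 → turn +1·90°
n=3: pose=(-8,-7,N); sL=12/25, sR=60/113; mL=-30/113, mR=-822/2825; mL+mR=-1572/2825 → advance -1; mR−mL=-72/2825 → turn -1·90°

0 120/173 24/73 -12/73 228/12629 -6 -6 E
1 30/53 3/5 -3/10 -84/265 -7 -6 N
2 120/197 120/401 -60/401 420/78997 -7 -7 E
3 12/25 60/113 -30/113 -822/2825 -8 -7 N
final -8 -8 E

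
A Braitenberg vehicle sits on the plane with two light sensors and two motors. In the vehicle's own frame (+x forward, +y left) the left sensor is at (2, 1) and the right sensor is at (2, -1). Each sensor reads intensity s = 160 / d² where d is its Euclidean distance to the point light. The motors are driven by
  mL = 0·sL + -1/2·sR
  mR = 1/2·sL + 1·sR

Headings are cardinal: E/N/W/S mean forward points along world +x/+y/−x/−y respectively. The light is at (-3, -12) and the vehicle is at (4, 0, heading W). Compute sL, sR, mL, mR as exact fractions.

80/73 80/97 -40/97 9720/7081

left sensor world pos  = (2, -1); dL² = 146
right sensor world pos = (2, 1); dR² = 194
sL = 160/146 = 80/73
sR = 160/194 = 80/97
mL = 0·sL + -1/2·sR = -40/97
mR = 1/2·sL + 1·sR = 9720/7081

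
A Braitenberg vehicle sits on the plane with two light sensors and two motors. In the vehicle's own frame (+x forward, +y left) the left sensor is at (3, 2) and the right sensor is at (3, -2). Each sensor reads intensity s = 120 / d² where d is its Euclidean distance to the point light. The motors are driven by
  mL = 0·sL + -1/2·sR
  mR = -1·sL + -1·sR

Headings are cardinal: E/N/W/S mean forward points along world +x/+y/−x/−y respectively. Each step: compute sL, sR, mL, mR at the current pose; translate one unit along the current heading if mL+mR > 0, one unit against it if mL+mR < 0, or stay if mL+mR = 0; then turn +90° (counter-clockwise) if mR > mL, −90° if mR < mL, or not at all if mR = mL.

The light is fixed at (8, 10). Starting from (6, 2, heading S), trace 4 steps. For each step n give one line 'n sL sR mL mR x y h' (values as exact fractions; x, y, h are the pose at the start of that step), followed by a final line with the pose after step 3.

n=0: pose=(6,2,S); sL=120/121, sR=120/137; mL=-60/137, mR=-30960/16577; mL+mR=-38220/16577 → advance -1; mR−mL=-23700/16577 → turn -1·90°
n=1: pose=(6,3,W); sL=60/53, sR=12/5; mL=-6/5, mR=-936/265; mL+mR=-1254/265 → advance -1; mR−mL=-618/265 → turn -1·90°
n=2: pose=(7,3,N); sL=24/5, sR=120/17; mL=-60/17, mR=-1008/85; mL+mR=-1308/85 → advance -1; mR−mL=-708/85 → turn -1·90°
n=3: pose=(7,2,E); sL=3, sR=15/13; mL=-15/26, mR=-54/13; mL+mR=-123/26 → advance -1; mR−mL=-93/26 → turn -1·90°

0 120/121 120/137 -60/137 -30960/16577 6 2 S
1 60/53 12/5 -6/5 -936/265 6 3 W
2 24/5 120/17 -60/17 -1008/85 7 3 N
3 3 15/13 -15/26 -54/13 7 2 E
final 6 2 S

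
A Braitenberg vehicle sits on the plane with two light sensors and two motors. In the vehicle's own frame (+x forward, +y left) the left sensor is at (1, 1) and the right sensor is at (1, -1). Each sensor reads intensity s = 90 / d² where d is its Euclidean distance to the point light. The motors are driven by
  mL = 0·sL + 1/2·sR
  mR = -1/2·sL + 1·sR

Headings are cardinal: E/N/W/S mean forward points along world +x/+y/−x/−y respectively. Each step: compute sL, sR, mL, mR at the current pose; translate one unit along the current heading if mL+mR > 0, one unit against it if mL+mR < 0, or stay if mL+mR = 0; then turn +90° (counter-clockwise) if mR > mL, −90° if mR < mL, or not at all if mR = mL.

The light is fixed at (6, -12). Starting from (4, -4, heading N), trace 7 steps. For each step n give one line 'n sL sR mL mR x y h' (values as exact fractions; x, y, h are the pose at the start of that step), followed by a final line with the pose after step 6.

n=0: pose=(4,-4,N); sL=1, sR=45/41; mL=45/82, mR=49/82; mL+mR=47/41 → advance +1; mR−mL=2/41 → turn +1·90°
n=1: pose=(4,-3,W); sL=90/73, sR=90/109; mL=45/109, mR=1665/7957; mL+mR=4950/7957 → advance +1; mR−mL=-1620/7957 → turn -1·90°
n=2: pose=(3,-3,N); sL=45/58, sR=45/52; mL=45/104, mR=180/377; mL+mR=2745/3016 → advance +1; mR−mL=135/3016 → turn +1·90°
n=3: pose=(3,-2,W); sL=90/97, sR=90/137; mL=45/137, mR=2565/13289; mL+mR=6930/13289 → advance +1; mR−mL=-1800/13289 → turn -1·90°
n=4: pose=(2,-2,N); sL=45/73, sR=9/13; mL=9/26, mR=729/1898; mL+mR=693/949 → advance +1; mR−mL=36/949 → turn +1·90°
n=5: pose=(2,-1,W); sL=18/25, sR=90/169; mL=45/169, mR=729/4225; mL+mR=1854/4225 → advance +1; mR−mL=-396/4225 → turn -1·90°
n=6: pose=(1,-1,N); sL=1/2, sR=9/16; mL=9/32, mR=5/16; mL+mR=19/32 → advance +1; mR−mL=1/32 → turn +1·90°

0 1 45/41 45/82 49/82 4 -4 N
1 90/73 90/109 45/109 1665/7957 4 -3 W
2 45/58 45/52 45/104 180/377 3 -3 N
3 90/97 90/137 45/137 2565/13289 3 -2 W
4 45/73 9/13 9/26 729/1898 2 -2 N
5 18/25 90/169 45/169 729/4225 2 -1 W
6 1/2 9/16 9/32 5/16 1 -1 N
final 1 0 W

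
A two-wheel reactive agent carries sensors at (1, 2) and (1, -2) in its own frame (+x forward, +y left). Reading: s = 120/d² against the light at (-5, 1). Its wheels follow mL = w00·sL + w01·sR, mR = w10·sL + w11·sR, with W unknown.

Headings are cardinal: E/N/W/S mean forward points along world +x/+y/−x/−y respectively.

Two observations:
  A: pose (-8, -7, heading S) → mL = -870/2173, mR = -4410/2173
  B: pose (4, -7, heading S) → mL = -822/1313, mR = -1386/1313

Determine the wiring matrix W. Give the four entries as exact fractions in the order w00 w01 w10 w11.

1/2 -1 -1 -1/2

obs A: pose=(-8,-7,S) → sL=60/41, sR=60/53, mL=-870/2173, mR=-4410/2173
obs B: pose=(4,-7,S) → sL=60/101, sR=12/13, mL=-822/1313, mR=-1386/1313
sensor matrix S = [[60/41, 60/53], [60/101, 12/13]]; det S = 1935360/2853149
solve [mL_A; mL_B] = S·[w00; w01] and [mR_A; mR_B] = S·[w10; w11]:
  w00 = 1/2, w01 = -1, w10 = -1, w11 = -1/2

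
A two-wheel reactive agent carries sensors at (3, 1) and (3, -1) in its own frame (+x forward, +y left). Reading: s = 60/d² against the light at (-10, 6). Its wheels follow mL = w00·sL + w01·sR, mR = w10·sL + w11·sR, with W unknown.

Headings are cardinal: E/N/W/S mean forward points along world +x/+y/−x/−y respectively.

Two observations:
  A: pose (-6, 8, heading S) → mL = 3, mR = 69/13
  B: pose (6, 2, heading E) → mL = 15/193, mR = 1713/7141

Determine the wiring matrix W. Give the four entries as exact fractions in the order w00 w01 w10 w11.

0 1/2 1 1/2

obs A: pose=(-6,8,S) → sL=30/13, sR=6, mL=3, mR=69/13
obs B: pose=(6,2,E) → sL=6/37, sR=30/193, mL=15/193, mR=1713/7141
sensor matrix S = [[30/13, 6], [6/37, 30/193]]; det S = -57024/92833
solve [mL_A; mL_B] = S·[w00; w01] and [mR_A; mR_B] = S·[w10; w11]:
  w00 = 0, w01 = 1/2, w10 = 1, w11 = 1/2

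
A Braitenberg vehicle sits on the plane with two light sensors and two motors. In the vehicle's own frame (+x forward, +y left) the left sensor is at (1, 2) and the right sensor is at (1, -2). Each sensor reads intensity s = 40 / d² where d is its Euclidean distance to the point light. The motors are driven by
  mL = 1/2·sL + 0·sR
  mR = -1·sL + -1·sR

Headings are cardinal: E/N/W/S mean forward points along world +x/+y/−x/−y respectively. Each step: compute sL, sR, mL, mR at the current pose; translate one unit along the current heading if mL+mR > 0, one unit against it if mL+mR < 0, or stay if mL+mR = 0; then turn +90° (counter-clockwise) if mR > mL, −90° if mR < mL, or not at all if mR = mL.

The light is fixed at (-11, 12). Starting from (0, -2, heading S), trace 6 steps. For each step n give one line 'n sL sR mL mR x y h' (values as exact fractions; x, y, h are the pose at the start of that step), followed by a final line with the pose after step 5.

0 20/197 20/153 10/197 -7000/30141 0 -2 S
1 8/65 40/221 4/65 -336/1105 0 -1 W
2 10/61 2/17 5/61 -292/1037 1 -1 N
3 40/313 8/85 20/313 -5904/26605 1 -2 E
4 20/197 20/153 10/197 -7000/30141 0 -2 S
5 8/65 40/221 4/65 -336/1105 0 -1 W
final 1 -1 N

n=0: pose=(0,-2,S); sL=20/197, sR=20/153; mL=10/197, mR=-7000/30141; mL+mR=-5470/30141 → advance -1; mR−mL=-8530/30141 → turn -1·90°
n=1: pose=(0,-1,W); sL=8/65, sR=40/221; mL=4/65, mR=-336/1105; mL+mR=-268/1105 → advance -1; mR−mL=-404/1105 → turn -1·90°
n=2: pose=(1,-1,N); sL=10/61, sR=2/17; mL=5/61, mR=-292/1037; mL+mR=-207/1037 → advance -1; mR−mL=-377/1037 → turn -1·90°
n=3: pose=(1,-2,E); sL=40/313, sR=8/85; mL=20/313, mR=-5904/26605; mL+mR=-4204/26605 → advance -1; mR−mL=-7604/26605 → turn -1·90°
n=4: pose=(0,-2,S); sL=20/197, sR=20/153; mL=10/197, mR=-7000/30141; mL+mR=-5470/30141 → advance -1; mR−mL=-8530/30141 → turn -1·90°
n=5: pose=(0,-1,W); sL=8/65, sR=40/221; mL=4/65, mR=-336/1105; mL+mR=-268/1105 → advance -1; mR−mL=-404/1105 → turn -1·90°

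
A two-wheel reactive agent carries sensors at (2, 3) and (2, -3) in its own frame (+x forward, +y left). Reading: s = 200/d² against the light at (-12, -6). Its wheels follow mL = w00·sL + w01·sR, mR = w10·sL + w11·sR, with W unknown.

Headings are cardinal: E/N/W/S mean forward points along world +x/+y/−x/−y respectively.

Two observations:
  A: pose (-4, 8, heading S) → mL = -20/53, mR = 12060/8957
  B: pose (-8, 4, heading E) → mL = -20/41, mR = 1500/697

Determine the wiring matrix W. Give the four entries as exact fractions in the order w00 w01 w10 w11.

obs A: pose=(-4,8,S) → sL=40/53, sR=200/169, mL=-20/53, mR=12060/8957
obs B: pose=(-8,4,E) → sL=40/41, sR=40/17, mL=-20/41, mR=1500/697
sensor matrix S = [[40/53, 200/169], [40/41, 40/17]]; det S = 3878400/6243029
solve [mL_A; mL_B] = S·[w00; w01] and [mR_A; mR_B] = S·[w10; w11]:
  w00 = -1/2, w01 = 0, w10 = 1, w11 = 1/2

-1/2 0 1 1/2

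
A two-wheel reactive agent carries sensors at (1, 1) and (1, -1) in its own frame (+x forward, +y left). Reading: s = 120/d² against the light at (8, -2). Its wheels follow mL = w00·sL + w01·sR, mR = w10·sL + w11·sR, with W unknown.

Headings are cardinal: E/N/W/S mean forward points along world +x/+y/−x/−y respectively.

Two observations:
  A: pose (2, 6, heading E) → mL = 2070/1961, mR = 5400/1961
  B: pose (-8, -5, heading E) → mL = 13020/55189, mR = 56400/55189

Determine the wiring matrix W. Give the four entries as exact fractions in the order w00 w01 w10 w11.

obs A: pose=(2,6,E) → sL=60/53, sR=60/37, mL=2070/1961, mR=5400/1961
obs B: pose=(-8,-5,E) → sL=120/229, sR=120/241, mL=13020/55189, mR=56400/55189
sensor matrix S = [[60/53, 60/37], [120/229, 120/241]]; det S = -30960000/108225629
solve [mL_A; mL_B] = S·[w00; w01] and [mR_A; mR_B] = S·[w10; w11]:
  w00 = -1/2, w01 = 1, w10 = 1, w11 = 1

-1/2 1 1 1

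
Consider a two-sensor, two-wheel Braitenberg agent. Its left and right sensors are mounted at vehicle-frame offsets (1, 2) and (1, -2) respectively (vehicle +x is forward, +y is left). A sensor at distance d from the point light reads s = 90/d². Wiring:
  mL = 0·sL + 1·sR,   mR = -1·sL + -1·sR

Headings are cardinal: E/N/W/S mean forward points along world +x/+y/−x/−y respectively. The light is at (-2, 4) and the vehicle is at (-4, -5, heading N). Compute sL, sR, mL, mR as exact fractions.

9/8 45/32 45/32 -81/32

left sensor world pos  = (-6, -4); dL² = 80
right sensor world pos = (-2, -4); dR² = 64
sL = 90/80 = 9/8
sR = 90/64 = 45/32
mL = 0·sL + 1·sR = 45/32
mR = -1·sL + -1·sR = -81/32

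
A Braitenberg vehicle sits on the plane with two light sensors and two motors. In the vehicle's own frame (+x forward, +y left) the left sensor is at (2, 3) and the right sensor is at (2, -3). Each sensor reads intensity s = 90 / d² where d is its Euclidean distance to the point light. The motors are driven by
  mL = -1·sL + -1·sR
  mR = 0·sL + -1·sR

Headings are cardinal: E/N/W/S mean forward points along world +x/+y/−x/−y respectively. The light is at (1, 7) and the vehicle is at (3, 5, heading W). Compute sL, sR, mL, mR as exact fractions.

18/5 90 -468/5 -90

left sensor world pos  = (1, 2); dL² = 25
right sensor world pos = (1, 8); dR² = 1
sL = 90/25 = 18/5
sR = 90/1 = 90
mL = -1·sL + -1·sR = -468/5
mR = 0·sL + -1·sR = -90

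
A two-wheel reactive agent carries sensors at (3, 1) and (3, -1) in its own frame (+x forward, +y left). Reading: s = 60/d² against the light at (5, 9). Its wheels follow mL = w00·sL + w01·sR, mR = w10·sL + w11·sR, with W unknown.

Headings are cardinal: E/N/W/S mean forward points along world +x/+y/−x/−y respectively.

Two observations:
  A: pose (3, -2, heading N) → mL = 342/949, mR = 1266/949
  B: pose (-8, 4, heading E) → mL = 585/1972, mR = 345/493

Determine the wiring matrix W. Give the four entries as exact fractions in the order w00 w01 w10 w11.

1 -1/2 1/2 1

obs A: pose=(3,-2,N) → sL=60/73, sR=12/13, mL=342/949, mR=1266/949
obs B: pose=(-8,4,E) → sL=15/29, sR=15/34, mL=585/1972, mR=345/493
sensor matrix S = [[60/73, 12/13], [15/29, 15/34]]; det S = -53730/467857
solve [mL_A; mL_B] = S·[w00; w01] and [mR_A; mR_B] = S·[w10; w11]:
  w00 = 1, w01 = -1/2, w10 = 1/2, w11 = 1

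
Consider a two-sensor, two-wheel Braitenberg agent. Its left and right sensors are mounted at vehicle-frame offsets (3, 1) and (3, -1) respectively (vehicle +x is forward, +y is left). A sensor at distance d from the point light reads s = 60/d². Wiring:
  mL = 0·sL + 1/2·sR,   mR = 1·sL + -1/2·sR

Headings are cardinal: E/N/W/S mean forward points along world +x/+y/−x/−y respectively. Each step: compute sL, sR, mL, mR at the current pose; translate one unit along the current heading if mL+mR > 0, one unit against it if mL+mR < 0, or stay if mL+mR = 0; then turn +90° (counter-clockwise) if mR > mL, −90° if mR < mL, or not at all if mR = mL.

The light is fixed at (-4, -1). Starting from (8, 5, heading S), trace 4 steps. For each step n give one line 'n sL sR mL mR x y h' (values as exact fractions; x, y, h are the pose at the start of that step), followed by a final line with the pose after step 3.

0 30/89 6/13 3/13 123/1157 8 5 S
1 60/97 20/39 10/39 1370/3783 8 4 W
2 15/37 15/26 15/52 225/1924 7 4 S
3 60/73 60/89 30/89 3150/6497 7 3 W
final 6 3 S

n=0: pose=(8,5,S); sL=30/89, sR=6/13; mL=3/13, mR=123/1157; mL+mR=30/89 → advance +1; mR−mL=-144/1157 → turn -1·90°
n=1: pose=(8,4,W); sL=60/97, sR=20/39; mL=10/39, mR=1370/3783; mL+mR=60/97 → advance +1; mR−mL=400/3783 → turn +1·90°
n=2: pose=(7,4,S); sL=15/37, sR=15/26; mL=15/52, mR=225/1924; mL+mR=15/37 → advance +1; mR−mL=-165/962 → turn -1·90°
n=3: pose=(7,3,W); sL=60/73, sR=60/89; mL=30/89, mR=3150/6497; mL+mR=60/73 → advance +1; mR−mL=960/6497 → turn +1·90°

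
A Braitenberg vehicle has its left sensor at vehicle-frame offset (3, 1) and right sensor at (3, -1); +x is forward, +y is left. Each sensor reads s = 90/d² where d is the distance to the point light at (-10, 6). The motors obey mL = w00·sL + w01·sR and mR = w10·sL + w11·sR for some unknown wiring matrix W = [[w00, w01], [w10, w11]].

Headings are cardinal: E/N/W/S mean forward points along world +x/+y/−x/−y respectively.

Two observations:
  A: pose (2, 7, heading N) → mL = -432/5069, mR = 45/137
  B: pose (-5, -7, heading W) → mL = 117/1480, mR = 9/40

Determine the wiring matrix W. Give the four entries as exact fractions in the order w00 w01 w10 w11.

obs A: pose=(2,7,N) → sL=90/137, sR=18/37, mL=-432/5069, mR=45/137
obs B: pose=(-5,-7,W) → sL=9/20, sR=45/74, mL=117/1480, mR=9/40
sensor matrix S = [[90/137, 18/37], [9/20, 45/74]]; det S = 9153/50690
solve [mL_A; mL_B] = S·[w00; w01] and [mR_A; mR_B] = S·[w10; w11]:
  w00 = -1/2, w01 = 1/2, w10 = 1/2, w11 = 0

-1/2 1/2 1/2 0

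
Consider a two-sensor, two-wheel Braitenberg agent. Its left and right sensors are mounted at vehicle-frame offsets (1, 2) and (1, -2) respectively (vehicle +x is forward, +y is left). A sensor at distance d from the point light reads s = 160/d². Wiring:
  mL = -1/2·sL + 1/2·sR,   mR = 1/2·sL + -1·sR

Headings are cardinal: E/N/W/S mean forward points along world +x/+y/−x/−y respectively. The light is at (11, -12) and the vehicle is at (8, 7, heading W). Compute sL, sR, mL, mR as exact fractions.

32/61 160/457 -2432/27877 -2448/27877

left sensor world pos  = (7, 5); dL² = 305
right sensor world pos = (7, 9); dR² = 457
sL = 160/305 = 32/61
sR = 160/457 = 160/457
mL = -1/2·sL + 1/2·sR = -2432/27877
mR = 1/2·sL + -1·sR = -2448/27877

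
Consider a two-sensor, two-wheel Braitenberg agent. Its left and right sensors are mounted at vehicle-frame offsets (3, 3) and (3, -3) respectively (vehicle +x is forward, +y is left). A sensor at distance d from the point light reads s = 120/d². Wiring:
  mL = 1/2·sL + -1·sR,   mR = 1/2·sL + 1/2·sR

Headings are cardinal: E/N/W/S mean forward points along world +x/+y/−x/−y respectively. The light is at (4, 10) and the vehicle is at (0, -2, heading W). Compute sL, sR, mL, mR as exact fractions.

left sensor world pos  = (-3, -5); dL² = 274
right sensor world pos = (-3, 1); dR² = 130
sL = 120/274 = 60/137
sR = 120/130 = 12/13
mL = 1/2·sL + -1·sR = -1254/1781
mR = 1/2·sL + 1/2·sR = 1212/1781

60/137 12/13 -1254/1781 1212/1781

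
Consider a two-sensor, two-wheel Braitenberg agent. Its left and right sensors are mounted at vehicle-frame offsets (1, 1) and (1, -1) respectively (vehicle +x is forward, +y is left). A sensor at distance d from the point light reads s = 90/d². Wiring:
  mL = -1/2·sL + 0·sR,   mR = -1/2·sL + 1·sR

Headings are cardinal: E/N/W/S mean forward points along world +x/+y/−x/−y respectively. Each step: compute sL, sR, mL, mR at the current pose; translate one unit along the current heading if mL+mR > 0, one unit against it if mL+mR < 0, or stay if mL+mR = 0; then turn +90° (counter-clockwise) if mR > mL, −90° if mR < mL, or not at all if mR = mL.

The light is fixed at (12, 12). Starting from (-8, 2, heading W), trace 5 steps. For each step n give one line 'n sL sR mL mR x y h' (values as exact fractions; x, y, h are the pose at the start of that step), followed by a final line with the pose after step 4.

n=0: pose=(-8,2,W); sL=45/281, sR=5/29; mL=-45/562, mR=1505/16298; mL+mR=100/8149 → advance +1; mR−mL=5/29 → turn +1·90°
n=1: pose=(-9,2,S); sL=90/521, sR=18/121; mL=-45/521, mR=3933/63041; mL+mR=-1512/63041 → advance -1; mR−mL=18/121 → turn +1·90°
n=2: pose=(-9,3,E); sL=45/232, sR=9/50; mL=-45/464, mR=963/11600; mL+mR=-81/5800 → advance -1; mR−mL=9/50 → turn +1·90°
n=3: pose=(-10,3,N); sL=90/593, sR=18/101; mL=-45/593, mR=6129/59893; mL+mR=1584/59893 → advance +1; mR−mL=18/101 → turn +1·90°
n=4: pose=(-10,4,W); sL=9/61, sR=45/289; mL=-9/122, mR=2889/35258; mL+mR=144/17629 → advance +1; mR−mL=45/289 → turn +1·90°

0 45/281 5/29 -45/562 1505/16298 -8 2 W
1 90/521 18/121 -45/521 3933/63041 -9 2 S
2 45/232 9/50 -45/464 963/11600 -9 3 E
3 90/593 18/101 -45/593 6129/59893 -10 3 N
4 9/61 45/289 -9/122 2889/35258 -10 4 W
final -11 4 S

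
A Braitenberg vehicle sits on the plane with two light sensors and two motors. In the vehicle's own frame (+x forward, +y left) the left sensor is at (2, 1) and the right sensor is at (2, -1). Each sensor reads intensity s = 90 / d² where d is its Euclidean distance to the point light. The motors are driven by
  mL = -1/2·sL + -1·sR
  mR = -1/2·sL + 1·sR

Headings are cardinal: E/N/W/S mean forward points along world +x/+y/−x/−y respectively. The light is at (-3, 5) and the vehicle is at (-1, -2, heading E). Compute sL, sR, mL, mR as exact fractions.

45/26 9/8 -207/104 27/104

left sensor world pos  = (1, -1); dL² = 52
right sensor world pos = (1, -3); dR² = 80
sL = 90/52 = 45/26
sR = 90/80 = 9/8
mL = -1/2·sL + -1·sR = -207/104
mR = -1/2·sL + 1·sR = 27/104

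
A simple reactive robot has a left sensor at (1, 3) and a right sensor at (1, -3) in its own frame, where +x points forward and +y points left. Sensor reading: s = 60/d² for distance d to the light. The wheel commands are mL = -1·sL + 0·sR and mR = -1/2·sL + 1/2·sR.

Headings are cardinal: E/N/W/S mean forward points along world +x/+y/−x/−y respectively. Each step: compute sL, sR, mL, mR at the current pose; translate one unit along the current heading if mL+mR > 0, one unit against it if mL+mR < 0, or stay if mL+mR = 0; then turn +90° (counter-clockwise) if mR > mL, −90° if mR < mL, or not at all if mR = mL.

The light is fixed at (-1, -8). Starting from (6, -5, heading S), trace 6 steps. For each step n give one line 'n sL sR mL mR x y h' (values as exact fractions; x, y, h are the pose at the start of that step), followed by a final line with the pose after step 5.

0 15/26 3 -15/26 63/52 6 -5 S
1 60/89 12/13 -60/89 144/1157 6 -6 E
2 10/3 2/3 -10/3 -4/3 5 -6 N
3 60/29 60/41 -60/29 -360/1189 5 -7 W
4 3/5 15/4 -3/5 63/40 6 -7 S
5 60/73 60/73 -60/73 0 6 -8 E
final 5 -8 N

n=0: pose=(6,-5,S); sL=15/26, sR=3; mL=-15/26, mR=63/52; mL+mR=33/52 → advance +1; mR−mL=93/52 → turn +1·90°
n=1: pose=(6,-6,E); sL=60/89, sR=12/13; mL=-60/89, mR=144/1157; mL+mR=-636/1157 → advance -1; mR−mL=924/1157 → turn +1·90°
n=2: pose=(5,-6,N); sL=10/3, sR=2/3; mL=-10/3, mR=-4/3; mL+mR=-14/3 → advance -1; mR−mL=2 → turn +1·90°
n=3: pose=(5,-7,W); sL=60/29, sR=60/41; mL=-60/29, mR=-360/1189; mL+mR=-2820/1189 → advance -1; mR−mL=2100/1189 → turn +1·90°
n=4: pose=(6,-7,S); sL=3/5, sR=15/4; mL=-3/5, mR=63/40; mL+mR=39/40 → advance +1; mR−mL=87/40 → turn +1·90°
n=5: pose=(6,-8,E); sL=60/73, sR=60/73; mL=-60/73, mR=0; mL+mR=-60/73 → advance -1; mR−mL=60/73 → turn +1·90°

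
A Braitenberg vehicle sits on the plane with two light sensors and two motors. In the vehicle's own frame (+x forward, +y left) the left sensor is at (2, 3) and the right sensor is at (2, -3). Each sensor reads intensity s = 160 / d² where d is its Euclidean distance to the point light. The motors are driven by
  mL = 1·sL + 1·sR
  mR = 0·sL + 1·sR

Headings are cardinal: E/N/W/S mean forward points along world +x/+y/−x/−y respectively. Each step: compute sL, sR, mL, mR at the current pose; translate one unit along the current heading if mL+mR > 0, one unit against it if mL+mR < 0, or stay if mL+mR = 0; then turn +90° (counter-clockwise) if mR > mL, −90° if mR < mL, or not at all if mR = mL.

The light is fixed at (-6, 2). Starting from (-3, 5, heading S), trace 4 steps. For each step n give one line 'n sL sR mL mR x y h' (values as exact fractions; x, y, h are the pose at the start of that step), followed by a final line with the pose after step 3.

0 160/37 160 6080/37 160 -3 5 S
1 80 80/13 1120/13 80/13 -3 4 W
2 160/17 160/41 9280/697 160/41 -4 4 N
3 40/13 10 170/13 10 -4 5 E
final -3 5 S

n=0: pose=(-3,5,S); sL=160/37, sR=160; mL=6080/37, mR=160; mL+mR=12000/37 → advance +1; mR−mL=-160/37 → turn -1·90°
n=1: pose=(-3,4,W); sL=80, sR=80/13; mL=1120/13, mR=80/13; mL+mR=1200/13 → advance +1; mR−mL=-80 → turn -1·90°
n=2: pose=(-4,4,N); sL=160/17, sR=160/41; mL=9280/697, mR=160/41; mL+mR=12000/697 → advance +1; mR−mL=-160/17 → turn -1·90°
n=3: pose=(-4,5,E); sL=40/13, sR=10; mL=170/13, mR=10; mL+mR=300/13 → advance +1; mR−mL=-40/13 → turn -1·90°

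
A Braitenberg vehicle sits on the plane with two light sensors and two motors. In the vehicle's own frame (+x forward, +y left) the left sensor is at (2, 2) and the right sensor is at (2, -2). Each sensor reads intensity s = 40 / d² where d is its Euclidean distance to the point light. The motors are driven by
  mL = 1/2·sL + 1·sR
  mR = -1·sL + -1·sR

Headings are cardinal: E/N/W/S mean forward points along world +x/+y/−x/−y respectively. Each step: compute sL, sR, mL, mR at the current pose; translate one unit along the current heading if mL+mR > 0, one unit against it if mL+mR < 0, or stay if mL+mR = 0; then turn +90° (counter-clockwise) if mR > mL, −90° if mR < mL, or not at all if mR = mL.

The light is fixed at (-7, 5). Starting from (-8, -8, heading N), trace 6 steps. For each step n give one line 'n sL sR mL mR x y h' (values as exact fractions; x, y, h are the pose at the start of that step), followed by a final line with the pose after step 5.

n=0: pose=(-8,-8,N); sL=4/13, sR=20/61; mL=382/793, mR=-504/793; mL+mR=-2/13 → advance -1; mR−mL=-886/793 → turn -1·90°
n=1: pose=(-8,-9,E); sL=8/29, sR=40/257; mL=2188/7453, mR=-3216/7453; mL+mR=-4/29 → advance -1; mR−mL=-5404/7453 → turn -1·90°
n=2: pose=(-9,-9,S); sL=5/32, sR=5/34; mL=245/1088, mR=-165/544; mL+mR=-5/64 → advance -1; mR−mL=-575/1088 → turn -1·90°
n=3: pose=(-9,-8,W); sL=40/241, sR=40/137; mL=12380/33017, mR=-15120/33017; mL+mR=-20/241 → advance -1; mR−mL=-27500/33017 → turn -1·90°
n=4: pose=(-8,-8,N); sL=4/13, sR=20/61; mL=382/793, mR=-504/793; mL+mR=-2/13 → advance -1; mR−mL=-886/793 → turn -1·90°
n=5: pose=(-8,-9,E); sL=8/29, sR=40/257; mL=2188/7453, mR=-3216/7453; mL+mR=-4/29 → advance -1; mR−mL=-5404/7453 → turn -1·90°

0 4/13 20/61 382/793 -504/793 -8 -8 N
1 8/29 40/257 2188/7453 -3216/7453 -8 -9 E
2 5/32 5/34 245/1088 -165/544 -9 -9 S
3 40/241 40/137 12380/33017 -15120/33017 -9 -8 W
4 4/13 20/61 382/793 -504/793 -8 -8 N
5 8/29 40/257 2188/7453 -3216/7453 -8 -9 E
final -9 -9 S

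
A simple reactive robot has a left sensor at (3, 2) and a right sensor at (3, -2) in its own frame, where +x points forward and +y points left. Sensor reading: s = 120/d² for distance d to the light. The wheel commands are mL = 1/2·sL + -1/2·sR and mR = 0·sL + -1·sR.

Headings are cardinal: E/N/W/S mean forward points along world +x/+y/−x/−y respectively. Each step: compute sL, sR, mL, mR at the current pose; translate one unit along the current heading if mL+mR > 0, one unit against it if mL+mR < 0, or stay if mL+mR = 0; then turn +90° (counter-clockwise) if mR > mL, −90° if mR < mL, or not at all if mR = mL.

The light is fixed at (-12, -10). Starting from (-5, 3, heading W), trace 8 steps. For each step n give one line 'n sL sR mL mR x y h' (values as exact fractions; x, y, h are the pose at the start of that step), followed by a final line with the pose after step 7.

0 120/137 120/241 6240/33017 -120/241 -5 3 W
1 30/73 30/89 240/6497 -30/89 -4 3 N
2 120/317 120/221 -5760/70057 -120/221 -4 2 E
3 20/27 60/53 -280/1431 -60/53 -5 2 S
4 120/137 120/241 6240/33017 -120/241 -5 3 W
5 30/73 30/89 240/6497 -30/89 -4 3 N
6 120/317 120/221 -5760/70057 -120/221 -4 2 E
7 20/27 60/53 -280/1431 -60/53 -5 2 S
final -5 3 W

n=0: pose=(-5,3,W); sL=120/137, sR=120/241; mL=6240/33017, mR=-120/241; mL+mR=-10200/33017 → advance -1; mR−mL=-22680/33017 → turn -1·90°
n=1: pose=(-4,3,N); sL=30/73, sR=30/89; mL=240/6497, mR=-30/89; mL+mR=-1950/6497 → advance -1; mR−mL=-2430/6497 → turn -1·90°
n=2: pose=(-4,2,E); sL=120/317, sR=120/221; mL=-5760/70057, mR=-120/221; mL+mR=-43800/70057 → advance -1; mR−mL=-32280/70057 → turn -1·90°
n=3: pose=(-5,2,S); sL=20/27, sR=60/53; mL=-280/1431, mR=-60/53; mL+mR=-1900/1431 → advance -1; mR−mL=-1340/1431 → turn -1·90°
n=4: pose=(-5,3,W); sL=120/137, sR=120/241; mL=6240/33017, mR=-120/241; mL+mR=-10200/33017 → advance -1; mR−mL=-22680/33017 → turn -1·90°
n=5: pose=(-4,3,N); sL=30/73, sR=30/89; mL=240/6497, mR=-30/89; mL+mR=-1950/6497 → advance -1; mR−mL=-2430/6497 → turn -1·90°
n=6: pose=(-4,2,E); sL=120/317, sR=120/221; mL=-5760/70057, mR=-120/221; mL+mR=-43800/70057 → advance -1; mR−mL=-32280/70057 → turn -1·90°
n=7: pose=(-5,2,S); sL=20/27, sR=60/53; mL=-280/1431, mR=-60/53; mL+mR=-1900/1431 → advance -1; mR−mL=-1340/1431 → turn -1·90°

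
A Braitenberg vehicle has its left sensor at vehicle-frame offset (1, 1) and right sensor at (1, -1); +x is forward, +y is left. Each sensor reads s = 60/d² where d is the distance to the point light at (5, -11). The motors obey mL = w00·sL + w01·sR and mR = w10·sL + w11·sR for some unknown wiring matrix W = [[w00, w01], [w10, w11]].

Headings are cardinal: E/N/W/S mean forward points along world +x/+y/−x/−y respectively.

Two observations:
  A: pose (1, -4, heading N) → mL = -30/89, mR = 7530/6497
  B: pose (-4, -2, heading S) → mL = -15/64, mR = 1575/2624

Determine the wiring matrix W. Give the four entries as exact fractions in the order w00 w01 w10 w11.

obs A: pose=(1,-4,N) → sL=60/89, sR=60/73, mL=-30/89, mR=7530/6497
obs B: pose=(-4,-2,S) → sL=15/32, sR=15/41, mL=-15/64, mR=1575/2624
sensor matrix S = [[60/89, 60/73], [15/32, 15/41]]; det S = -295425/2131016
solve [mL_A; mL_B] = S·[w00; w01] and [mR_A; mR_B] = S·[w10; w11]:
  w00 = -1/2, w01 = 0, w10 = 1/2, w11 = 1

-1/2 0 1/2 1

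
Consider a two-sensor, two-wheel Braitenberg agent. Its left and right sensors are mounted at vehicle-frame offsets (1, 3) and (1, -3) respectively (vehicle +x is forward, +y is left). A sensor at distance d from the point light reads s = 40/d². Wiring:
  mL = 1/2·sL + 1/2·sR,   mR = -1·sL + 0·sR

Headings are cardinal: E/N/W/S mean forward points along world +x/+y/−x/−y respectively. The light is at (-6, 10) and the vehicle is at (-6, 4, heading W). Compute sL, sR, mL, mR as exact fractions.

left sensor world pos  = (-7, 1); dL² = 82
right sensor world pos = (-7, 7); dR² = 10
sL = 40/82 = 20/41
sR = 40/10 = 4
mL = 1/2·sL + 1/2·sR = 92/41
mR = -1·sL + 0·sR = -20/41

20/41 4 92/41 -20/41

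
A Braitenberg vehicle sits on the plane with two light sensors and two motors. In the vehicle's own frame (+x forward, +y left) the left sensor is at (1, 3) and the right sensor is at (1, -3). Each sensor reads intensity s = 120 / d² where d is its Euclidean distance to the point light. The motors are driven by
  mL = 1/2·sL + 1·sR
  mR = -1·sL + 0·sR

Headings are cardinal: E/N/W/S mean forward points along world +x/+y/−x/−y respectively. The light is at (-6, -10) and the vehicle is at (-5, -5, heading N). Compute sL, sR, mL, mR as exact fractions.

3 30/13 99/26 -3

left sensor world pos  = (-8, -4); dL² = 40
right sensor world pos = (-2, -4); dR² = 52
sL = 120/40 = 3
sR = 120/52 = 30/13
mL = 1/2·sL + 1·sR = 99/26
mR = -1·sL + 0·sR = -3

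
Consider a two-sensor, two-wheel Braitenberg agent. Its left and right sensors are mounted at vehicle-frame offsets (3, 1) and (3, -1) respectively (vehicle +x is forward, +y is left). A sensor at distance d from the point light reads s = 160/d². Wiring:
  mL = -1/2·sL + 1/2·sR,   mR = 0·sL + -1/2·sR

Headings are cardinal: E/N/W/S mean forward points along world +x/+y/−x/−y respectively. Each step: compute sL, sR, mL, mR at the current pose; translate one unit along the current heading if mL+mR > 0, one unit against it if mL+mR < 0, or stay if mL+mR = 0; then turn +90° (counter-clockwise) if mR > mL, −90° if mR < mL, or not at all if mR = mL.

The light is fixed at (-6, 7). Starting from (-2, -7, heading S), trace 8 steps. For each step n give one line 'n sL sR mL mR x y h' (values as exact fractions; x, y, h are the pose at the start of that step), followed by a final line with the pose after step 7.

0 80/157 80/149 320/23393 -40/149 -2 -7 S
1 160/197 32/29 832/5713 -16/29 -2 -6 W
2 40/29 20/17 -50/493 -10/17 -1 -6 N
3 160/233 160/289 -4480/67337 -80/289 -1 -7 E
4 80/157 80/149 320/23393 -40/149 -2 -7 S
5 160/197 32/29 832/5713 -16/29 -2 -6 W
6 40/29 20/17 -50/493 -10/17 -1 -6 N
7 160/233 160/289 -4480/67337 -80/289 -1 -7 E
final -2 -7 S

n=0: pose=(-2,-7,S); sL=80/157, sR=80/149; mL=320/23393, mR=-40/149; mL+mR=-40/157 → advance -1; mR−mL=-6600/23393 → turn -1·90°
n=1: pose=(-2,-6,W); sL=160/197, sR=32/29; mL=832/5713, mR=-16/29; mL+mR=-80/197 → advance -1; mR−mL=-3984/5713 → turn -1·90°
n=2: pose=(-1,-6,N); sL=40/29, sR=20/17; mL=-50/493, mR=-10/17; mL+mR=-20/29 → advance -1; mR−mL=-240/493 → turn -1·90°
n=3: pose=(-1,-7,E); sL=160/233, sR=160/289; mL=-4480/67337, mR=-80/289; mL+mR=-80/233 → advance -1; mR−mL=-14160/67337 → turn -1·90°
n=4: pose=(-2,-7,S); sL=80/157, sR=80/149; mL=320/23393, mR=-40/149; mL+mR=-40/157 → advance -1; mR−mL=-6600/23393 → turn -1·90°
n=5: pose=(-2,-6,W); sL=160/197, sR=32/29; mL=832/5713, mR=-16/29; mL+mR=-80/197 → advance -1; mR−mL=-3984/5713 → turn -1·90°
n=6: pose=(-1,-6,N); sL=40/29, sR=20/17; mL=-50/493, mR=-10/17; mL+mR=-20/29 → advance -1; mR−mL=-240/493 → turn -1·90°
n=7: pose=(-1,-7,E); sL=160/233, sR=160/289; mL=-4480/67337, mR=-80/289; mL+mR=-80/233 → advance -1; mR−mL=-14160/67337 → turn -1·90°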